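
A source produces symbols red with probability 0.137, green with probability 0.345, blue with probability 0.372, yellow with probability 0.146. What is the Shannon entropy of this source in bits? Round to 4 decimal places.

H = −Σ pᵢ log₂ pᵢ.
−0.137·log₂(0.137) = 0.3929
−0.345·log₂(0.345) = 0.5297
−0.372·log₂(0.372) = 0.5307
−0.146·log₂(0.146) = 0.4053
Sum ≈ 1.8586 → 1.8586 bits.

1.8586 bits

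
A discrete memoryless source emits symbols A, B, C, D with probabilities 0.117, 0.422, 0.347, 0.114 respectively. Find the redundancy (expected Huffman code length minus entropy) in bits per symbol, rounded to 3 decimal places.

Entropy H = −Σ p log₂ p ≈ 1.7744 bits.
Huffman merges: 57/500+117/1000→231/1000; 231/1000+347/1000→289/500; 211/500+289/500→1. L = 1809/1000 ≈ 1.8090.
L − H = 1.8090 − 1.7744 = 0.035 bits.

0.035 bits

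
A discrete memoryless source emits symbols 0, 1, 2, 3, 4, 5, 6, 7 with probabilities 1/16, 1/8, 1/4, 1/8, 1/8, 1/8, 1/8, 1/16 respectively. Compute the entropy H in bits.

Each probability is a power of 1/2, so log₂(1/p) is an integer.
H = Σ p·log₂(1/p) = 1/16·4 + 1/8·3 + 1/4·2 + 1/8·3 + 1/8·3 + 1/8·3 + 1/8·3 + 1/16·4 = 2.875 bits.

2.875 bits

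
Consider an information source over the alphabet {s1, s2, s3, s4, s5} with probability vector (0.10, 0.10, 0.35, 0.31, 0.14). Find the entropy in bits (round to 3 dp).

H = −Σ pᵢ log₂ pᵢ.
−0.10·log₂(0.10) = 0.3322
−0.10·log₂(0.10) = 0.3322
−0.35·log₂(0.35) = 0.5301
−0.31·log₂(0.31) = 0.5238
−0.14·log₂(0.14) = 0.3971
Sum ≈ 2.1154 → 2.115 bits.

2.115 bits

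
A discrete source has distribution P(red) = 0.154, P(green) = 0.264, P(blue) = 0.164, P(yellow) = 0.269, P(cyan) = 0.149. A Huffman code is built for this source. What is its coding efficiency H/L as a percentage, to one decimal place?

98.5%

Entropy H = −Σ p log₂ p ≈ 2.2695 bits.
Huffman merges: 149/1000+77/500→303/1000; 41/250+33/125→107/250; 269/1000+303/1000→143/250; 107/250+143/250→1. L = 2303/1000 ≈ 2.3030.
Efficiency = H/L = 2.2695/2.3030 = 98.5%.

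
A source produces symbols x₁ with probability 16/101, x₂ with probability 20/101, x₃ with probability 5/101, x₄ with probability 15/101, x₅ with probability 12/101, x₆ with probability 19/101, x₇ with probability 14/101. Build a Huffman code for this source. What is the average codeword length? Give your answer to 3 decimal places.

Repeatedly combine the two least-probable nodes; the expected code length is the sum of the merged weights.
merge 5/101 + 12/101 → 17/101
merge 14/101 + 15/101 → 29/101
merge 16/101 + 17/101 → 33/101
merge 19/101 + 20/101 → 39/101
merge 29/101 + 33/101 → 62/101
merge 39/101 + 62/101 → 1
L = 17/101 + 29/101 + 33/101 + 39/101 + 62/101 + 1 = 281/101 ≈ 2.782 bits/symbol.

2.782 bits/symbol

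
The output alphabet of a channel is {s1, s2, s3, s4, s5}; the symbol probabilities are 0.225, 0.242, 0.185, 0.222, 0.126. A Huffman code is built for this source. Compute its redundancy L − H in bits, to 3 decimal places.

0.022 bits

Entropy H = −Σ p log₂ p ≈ 2.2885 bits.
Huffman merges: 63/500+37/200→311/1000; 111/500+9/40→447/1000; 121/500+311/1000→553/1000; 447/1000+553/1000→1. L = 2311/1000 ≈ 2.3110.
L − H = 2.3110 − 2.2885 = 0.022 bits.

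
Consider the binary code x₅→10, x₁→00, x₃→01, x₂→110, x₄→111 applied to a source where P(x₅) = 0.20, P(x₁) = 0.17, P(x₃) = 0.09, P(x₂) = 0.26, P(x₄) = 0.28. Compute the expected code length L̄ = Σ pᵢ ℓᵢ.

L̄ = Σ pᵢ·ℓᵢ = 0.20·2 + 0.17·2 + 0.09·2 + 0.26·3 + 0.28·3 = 2.54 bits/symbol.

2.54 bits/symbol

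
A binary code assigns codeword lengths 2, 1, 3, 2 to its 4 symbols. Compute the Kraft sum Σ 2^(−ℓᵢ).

With common denominator 2^3 = 8: Σ 2^(−ℓᵢ) = 2/8 + 4/8 + 1/8 + 2/8 = 9/8 = 1.125.

1.125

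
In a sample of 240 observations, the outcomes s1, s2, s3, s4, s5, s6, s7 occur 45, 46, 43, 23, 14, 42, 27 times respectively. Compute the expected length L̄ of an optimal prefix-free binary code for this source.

Probabilities are the counts divided by 240.
Repeatedly combine the two least-probable nodes; the expected code length is the sum of the merged weights.
merge 7/120 + 23/240 → 37/240
merge 9/80 + 37/240 → 4/15
merge 7/40 + 43/240 → 17/48
merge 3/16 + 23/120 → 91/240
merge 4/15 + 17/48 → 149/240
merge 91/240 + 149/240 → 1
L = 37/240 + 4/15 + 17/48 + 91/240 + 149/240 + 1 = 111/40 = 2.775 bits/symbol.

2.775 bits/symbol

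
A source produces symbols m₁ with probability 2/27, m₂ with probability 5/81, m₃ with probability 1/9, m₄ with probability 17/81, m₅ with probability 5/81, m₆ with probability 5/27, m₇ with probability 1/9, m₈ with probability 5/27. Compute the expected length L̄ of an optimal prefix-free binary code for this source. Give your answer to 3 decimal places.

2.914 bits/symbol

Repeatedly combine the two least-probable nodes; the expected code length is the sum of the merged weights.
merge 5/81 + 5/81 → 10/81
merge 2/27 + 1/9 → 5/27
merge 1/9 + 10/81 → 19/81
merge 5/27 + 5/27 → 10/27
merge 5/27 + 17/81 → 32/81
merge 19/81 + 10/27 → 49/81
merge 32/81 + 49/81 → 1
L = 10/81 + 5/27 + 19/81 + 10/27 + 32/81 + 49/81 + 1 = 236/81 ≈ 2.914 bits/symbol.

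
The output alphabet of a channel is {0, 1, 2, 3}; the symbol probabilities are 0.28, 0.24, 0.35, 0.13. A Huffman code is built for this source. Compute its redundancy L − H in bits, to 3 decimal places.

Entropy H = −Σ p log₂ p ≈ 1.9211 bits.
Huffman merges: 13/100+6/25→37/100; 7/25+7/20→63/100; 37/100+63/100→1. L = 2 ≈ 2.0000.
L − H = 2.0000 − 1.9211 = 0.079 bits.

0.079 bits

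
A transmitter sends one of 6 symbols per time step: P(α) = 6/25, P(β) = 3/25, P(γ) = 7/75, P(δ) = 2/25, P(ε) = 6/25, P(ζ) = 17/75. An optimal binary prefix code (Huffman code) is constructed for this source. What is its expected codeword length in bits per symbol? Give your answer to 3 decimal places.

Repeatedly combine the two least-probable nodes; the expected code length is the sum of the merged weights.
merge 2/25 + 7/75 → 13/75
merge 3/25 + 13/75 → 22/75
merge 17/75 + 6/25 → 7/15
merge 6/25 + 22/75 → 8/15
merge 7/15 + 8/15 → 1
L = 13/75 + 22/75 + 7/15 + 8/15 + 1 = 37/15 ≈ 2.467 bits/symbol.

2.467 bits/symbol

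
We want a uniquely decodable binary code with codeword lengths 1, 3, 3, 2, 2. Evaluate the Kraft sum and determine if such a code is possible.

1.25; no

With common denominator 2^3 = 8: Σ 2^(−ℓᵢ) = 4/8 + 1/8 + 1/8 + 2/8 + 2/8 = 10/8 = 1.25.
Kraft's inequality requires Σ ≤ 1; here Σ = 1.25 > 1, so no such prefix code exists.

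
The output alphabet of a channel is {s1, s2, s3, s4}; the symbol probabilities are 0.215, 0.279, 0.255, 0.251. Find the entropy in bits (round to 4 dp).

1.9939 bits

H = −Σ pᵢ log₂ pᵢ.
−0.215·log₂(0.215) = 0.4768
−0.279·log₂(0.279) = 0.5138
−0.255·log₂(0.255) = 0.5027
−0.251·log₂(0.251) = 0.5006
Sum ≈ 1.9939 → 1.9939 bits.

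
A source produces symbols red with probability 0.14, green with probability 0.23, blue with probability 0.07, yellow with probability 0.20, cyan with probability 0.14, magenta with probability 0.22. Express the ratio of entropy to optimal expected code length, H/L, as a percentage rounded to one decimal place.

Entropy H = −Σ p log₂ p ≈ 2.4954 bits.
Huffman merges: 7/100+7/50→21/100; 7/50+1/5→17/50; 21/100+11/50→43/100; 23/100+17/50→57/100; 43/100+57/100→1. L = 51/20 ≈ 2.5500.
Efficiency = H/L = 2.4954/2.5500 = 97.9%.

97.9%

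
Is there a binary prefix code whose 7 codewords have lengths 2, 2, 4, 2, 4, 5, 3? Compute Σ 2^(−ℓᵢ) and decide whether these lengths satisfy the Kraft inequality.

With common denominator 2^5 = 32: Σ 2^(−ℓᵢ) = 8/32 + 8/32 + 2/32 + 8/32 + 2/32 + 1/32 + 4/32 = 33/32 = 1.03125.
Kraft's inequality requires Σ ≤ 1; here Σ = 1.03125 > 1, so no such prefix code exists.

1.03125; no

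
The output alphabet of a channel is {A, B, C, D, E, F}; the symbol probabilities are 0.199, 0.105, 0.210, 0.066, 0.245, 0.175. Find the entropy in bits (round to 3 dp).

2.474 bits

H = −Σ pᵢ log₂ pᵢ.
−0.199·log₂(0.199) = 0.4635
−0.105·log₂(0.105) = 0.3414
−0.210·log₂(0.210) = 0.4728
−0.066·log₂(0.066) = 0.2588
−0.245·log₂(0.245) = 0.4971
−0.175·log₂(0.175) = 0.4401
Sum ≈ 2.4737 → 2.474 bits.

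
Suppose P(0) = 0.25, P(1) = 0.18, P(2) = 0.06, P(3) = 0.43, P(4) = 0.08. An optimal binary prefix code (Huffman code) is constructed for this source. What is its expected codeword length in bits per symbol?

2.03 bits/symbol

Repeatedly combine the two least-probable nodes; the expected code length is the sum of the merged weights.
merge 3/50 + 2/25 → 7/50
merge 7/50 + 9/50 → 8/25
merge 1/4 + 8/25 → 57/100
merge 43/100 + 57/100 → 1
L = 7/50 + 8/25 + 57/100 + 1 = 203/100 = 2.03 bits/symbol.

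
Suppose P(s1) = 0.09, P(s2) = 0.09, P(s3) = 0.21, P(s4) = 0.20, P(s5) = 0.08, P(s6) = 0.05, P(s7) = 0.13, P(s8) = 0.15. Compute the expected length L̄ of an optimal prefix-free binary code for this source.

2.9 bits/symbol

Repeatedly combine the two least-probable nodes; the expected code length is the sum of the merged weights.
merge 1/20 + 2/25 → 13/100
merge 9/100 + 9/100 → 9/50
merge 13/100 + 13/100 → 13/50
merge 3/20 + 9/50 → 33/100
merge 1/5 + 21/100 → 41/100
merge 13/50 + 33/100 → 59/100
merge 41/100 + 59/100 → 1
L = 13/100 + 9/50 + 13/50 + 33/100 + 41/100 + 59/100 + 1 = 29/10 = 2.9 bits/symbol.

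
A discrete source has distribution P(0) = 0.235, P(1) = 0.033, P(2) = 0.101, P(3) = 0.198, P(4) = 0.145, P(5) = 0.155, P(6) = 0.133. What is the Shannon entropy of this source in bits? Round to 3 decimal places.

H = −Σ pᵢ log₂ pᵢ.
−0.235·log₂(0.235) = 0.4910
−0.033·log₂(0.033) = 0.1624
−0.101·log₂(0.101) = 0.3341
−0.198·log₂(0.198) = 0.4626
−0.145·log₂(0.145) = 0.4040
−0.155·log₂(0.155) = 0.4169
−0.133·log₂(0.133) = 0.3871
Sum ≈ 2.6580 → 2.658 bits.

2.658 bits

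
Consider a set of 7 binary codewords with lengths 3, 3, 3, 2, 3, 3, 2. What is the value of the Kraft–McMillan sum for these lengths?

With common denominator 2^3 = 8: Σ 2^(−ℓᵢ) = 1/8 + 1/8 + 1/8 + 2/8 + 1/8 + 1/8 + 2/8 = 9/8 = 1.125.

1.125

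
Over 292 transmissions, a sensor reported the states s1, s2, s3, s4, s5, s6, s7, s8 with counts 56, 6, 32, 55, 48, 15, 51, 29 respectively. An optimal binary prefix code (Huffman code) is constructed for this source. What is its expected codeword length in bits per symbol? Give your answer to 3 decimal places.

Probabilities are the counts divided by 292.
Repeatedly combine the two least-probable nodes; the expected code length is the sum of the merged weights.
merge 3/146 + 15/292 → 21/292
merge 21/292 + 29/292 → 25/146
merge 8/73 + 12/73 → 20/73
merge 25/146 + 51/292 → 101/292
merge 55/292 + 14/73 → 111/292
merge 20/73 + 101/292 → 181/292
merge 111/292 + 181/292 → 1
L = 21/292 + 25/146 + 20/73 + 101/292 + 111/292 + 181/292 + 1 = 209/73 ≈ 2.863 bits/symbol.

2.863 bits/symbol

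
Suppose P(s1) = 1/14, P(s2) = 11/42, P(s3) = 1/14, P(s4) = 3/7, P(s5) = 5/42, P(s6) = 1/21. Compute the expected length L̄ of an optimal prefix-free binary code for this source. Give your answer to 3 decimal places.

2.190 bits/symbol

Repeatedly combine the two least-probable nodes; the expected code length is the sum of the merged weights.
merge 1/21 + 1/14 → 5/42
merge 1/14 + 5/42 → 4/21
merge 5/42 + 4/21 → 13/42
merge 11/42 + 13/42 → 4/7
merge 3/7 + 4/7 → 1
L = 5/42 + 4/21 + 13/42 + 4/7 + 1 = 46/21 ≈ 2.190 bits/symbol.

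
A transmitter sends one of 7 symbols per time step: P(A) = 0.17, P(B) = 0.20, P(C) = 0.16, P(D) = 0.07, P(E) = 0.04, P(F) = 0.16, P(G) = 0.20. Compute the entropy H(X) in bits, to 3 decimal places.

H = −Σ pᵢ log₂ pᵢ.
−0.17·log₂(0.17) = 0.4346
−0.20·log₂(0.20) = 0.4644
−0.16·log₂(0.16) = 0.4230
−0.07·log₂(0.07) = 0.2686
−0.04·log₂(0.04) = 0.1858
−0.16·log₂(0.16) = 0.4230
−0.20·log₂(0.20) = 0.4644
Sum ≈ 2.6637 → 2.664 bits.

2.664 bits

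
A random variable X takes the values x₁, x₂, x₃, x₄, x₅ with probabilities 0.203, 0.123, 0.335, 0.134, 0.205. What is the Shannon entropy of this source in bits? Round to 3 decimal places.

2.225 bits

H = −Σ pᵢ log₂ pᵢ.
−0.203·log₂(0.203) = 0.4670
−0.123·log₂(0.123) = 0.3719
−0.335·log₂(0.335) = 0.5286
−0.134·log₂(0.134) = 0.3886
−0.205·log₂(0.205) = 0.4687
Sum ≈ 2.2247 → 2.225 bits.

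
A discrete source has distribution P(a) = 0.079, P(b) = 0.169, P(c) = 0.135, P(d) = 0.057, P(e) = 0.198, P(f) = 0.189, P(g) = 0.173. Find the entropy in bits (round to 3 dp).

2.703 bits

H = −Σ pᵢ log₂ pᵢ.
−0.079·log₂(0.079) = 0.2893
−0.169·log₂(0.169) = 0.4335
−0.135·log₂(0.135) = 0.3900
−0.057·log₂(0.057) = 0.2356
−0.198·log₂(0.198) = 0.4626
−0.189·log₂(0.189) = 0.4543
−0.173·log₂(0.173) = 0.4379
Sum ≈ 2.7031 → 2.703 bits.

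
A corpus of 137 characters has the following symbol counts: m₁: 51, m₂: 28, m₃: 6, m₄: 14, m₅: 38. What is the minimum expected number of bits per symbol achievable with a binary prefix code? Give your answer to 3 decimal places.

Probabilities are the counts divided by 137.
Repeatedly combine the two least-probable nodes; the expected code length is the sum of the merged weights.
merge 6/137 + 14/137 → 20/137
merge 20/137 + 28/137 → 48/137
merge 38/137 + 48/137 → 86/137
merge 51/137 + 86/137 → 1
L = 20/137 + 48/137 + 86/137 + 1 = 291/137 ≈ 2.124 bits/symbol.

2.124 bits/symbol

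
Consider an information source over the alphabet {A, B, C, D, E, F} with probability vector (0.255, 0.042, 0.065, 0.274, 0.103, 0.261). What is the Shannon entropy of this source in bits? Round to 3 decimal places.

2.306 bits

H = −Σ pᵢ log₂ pᵢ.
−0.255·log₂(0.255) = 0.5027
−0.042·log₂(0.042) = 0.1921
−0.065·log₂(0.065) = 0.2563
−0.274·log₂(0.274) = 0.5118
−0.103·log₂(0.103) = 0.3378
−0.261·log₂(0.261) = 0.5058
Sum ≈ 2.3064 → 2.306 bits.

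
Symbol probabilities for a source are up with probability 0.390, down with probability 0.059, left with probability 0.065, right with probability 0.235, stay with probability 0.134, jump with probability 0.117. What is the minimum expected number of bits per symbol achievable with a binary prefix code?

Repeatedly combine the two least-probable nodes; the expected code length is the sum of the merged weights.
merge 59/1000 + 13/200 → 31/250
merge 117/1000 + 31/250 → 241/1000
merge 67/500 + 47/200 → 369/1000
merge 241/1000 + 369/1000 → 61/100
merge 39/100 + 61/100 → 1
L = 31/250 + 241/1000 + 369/1000 + 61/100 + 1 = 293/125 = 2.344 bits/symbol.

2.344 bits/symbol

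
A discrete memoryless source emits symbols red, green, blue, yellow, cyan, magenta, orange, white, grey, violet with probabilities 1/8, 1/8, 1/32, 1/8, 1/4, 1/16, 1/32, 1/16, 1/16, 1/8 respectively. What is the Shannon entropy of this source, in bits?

Each probability is a power of 1/2, so log₂(1/p) is an integer.
H = Σ p·log₂(1/p) = 1/8·3 + 1/8·3 + 1/32·5 + 1/8·3 + 1/4·2 + 1/16·4 + 1/32·5 + 1/16·4 + 1/16·4 + 1/8·3 = 3.0625 bits.

3.0625 bits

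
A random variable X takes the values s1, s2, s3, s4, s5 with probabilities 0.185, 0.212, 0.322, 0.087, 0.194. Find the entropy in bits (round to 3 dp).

2.217 bits

H = −Σ pᵢ log₂ pᵢ.
−0.185·log₂(0.185) = 0.4504
−0.212·log₂(0.212) = 0.4744
−0.322·log₂(0.322) = 0.5264
−0.087·log₂(0.087) = 0.3065
−0.194·log₂(0.194) = 0.4590
Sum ≈ 2.2167 → 2.217 bits.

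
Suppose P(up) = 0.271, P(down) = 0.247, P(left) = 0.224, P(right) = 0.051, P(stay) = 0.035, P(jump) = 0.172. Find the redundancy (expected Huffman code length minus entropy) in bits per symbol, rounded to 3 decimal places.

Entropy H = −Σ p log₂ p ≈ 2.3173 bits.
Huffman merges: 7/200+51/1000→43/500; 43/500+43/250→129/500; 28/125+247/1000→471/1000; 129/500+271/1000→529/1000; 471/1000+529/1000→1. L = 293/125 ≈ 2.3440.
L − H = 2.3440 − 2.3173 = 0.027 bits.

0.027 bits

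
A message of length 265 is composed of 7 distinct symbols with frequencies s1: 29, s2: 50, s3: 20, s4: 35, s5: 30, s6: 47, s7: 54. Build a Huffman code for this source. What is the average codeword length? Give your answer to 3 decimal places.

2.792 bits/symbol

Probabilities are the counts divided by 265.
Repeatedly combine the two least-probable nodes; the expected code length is the sum of the merged weights.
merge 4/53 + 29/265 → 49/265
merge 6/53 + 7/53 → 13/53
merge 47/265 + 49/265 → 96/265
merge 10/53 + 54/265 → 104/265
merge 13/53 + 96/265 → 161/265
merge 104/265 + 161/265 → 1
L = 49/265 + 13/53 + 96/265 + 104/265 + 161/265 + 1 = 148/53 ≈ 2.792 bits/symbol.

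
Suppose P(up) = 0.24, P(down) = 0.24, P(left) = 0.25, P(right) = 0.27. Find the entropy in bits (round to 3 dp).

1.998 bits

H = −Σ pᵢ log₂ pᵢ.
−0.24·log₂(0.24) = 0.4941
−0.24·log₂(0.24) = 0.4941
−0.25·log₂(0.25) = 0.5000
−0.27·log₂(0.27) = 0.5100
Sum ≈ 1.9983 → 1.998 bits.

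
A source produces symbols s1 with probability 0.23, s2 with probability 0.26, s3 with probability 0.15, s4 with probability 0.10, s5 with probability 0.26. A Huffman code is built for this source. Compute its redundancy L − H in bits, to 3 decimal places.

0.009 bits

Entropy H = −Σ p log₂ p ≈ 2.2410 bits.
Huffman merges: 1/10+3/20→1/4; 23/100+1/4→12/25; 13/50+13/50→13/25; 12/25+13/25→1. L = 9/4 ≈ 2.2500.
L − H = 2.2500 − 2.2410 = 0.009 bits.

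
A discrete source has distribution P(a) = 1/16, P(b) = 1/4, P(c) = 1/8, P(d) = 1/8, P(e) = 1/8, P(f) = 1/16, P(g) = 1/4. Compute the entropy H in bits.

Each probability is a power of 1/2, so log₂(1/p) is an integer.
H = Σ p·log₂(1/p) = 1/16·4 + 1/4·2 + 1/8·3 + 1/8·3 + 1/8·3 + 1/16·4 + 1/4·2 = 2.625 bits.

2.625 bits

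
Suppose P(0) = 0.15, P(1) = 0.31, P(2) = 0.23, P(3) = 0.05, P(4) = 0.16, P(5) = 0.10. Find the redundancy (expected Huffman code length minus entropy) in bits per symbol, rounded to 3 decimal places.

0.057 bits

Entropy H = −Σ p log₂ p ≈ 2.3933 bits.
Huffman merges: 1/20+1/10→3/20; 3/20+3/20→3/10; 4/25+23/100→39/100; 3/10+31/100→61/100; 39/100+61/100→1. L = 49/20 ≈ 2.4500.
L − H = 2.4500 − 2.3933 = 0.057 bits.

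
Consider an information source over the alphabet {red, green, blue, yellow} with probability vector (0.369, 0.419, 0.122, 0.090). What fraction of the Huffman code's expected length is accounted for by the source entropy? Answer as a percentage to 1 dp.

Entropy H = −Σ p log₂ p ≈ 1.7395 bits.
Huffman merges: 9/100+61/500→53/250; 53/250+369/1000→581/1000; 419/1000+581/1000→1. L = 1793/1000 ≈ 1.7930.
Efficiency = H/L = 1.7395/1.7930 = 97.0%.

97.0%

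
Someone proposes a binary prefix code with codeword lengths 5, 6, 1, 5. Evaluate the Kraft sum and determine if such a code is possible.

0.578125; yes

With common denominator 2^6 = 64: Σ 2^(−ℓᵢ) = 2/64 + 1/64 + 32/64 + 2/64 = 37/64 = 0.578125.
Kraft's inequality requires Σ ≤ 1; here Σ = 0.578125 ≤ 1, so such a prefix code exists.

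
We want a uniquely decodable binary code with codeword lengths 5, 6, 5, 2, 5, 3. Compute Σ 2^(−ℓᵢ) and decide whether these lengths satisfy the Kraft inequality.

0.484375; yes

With common denominator 2^6 = 64: Σ 2^(−ℓᵢ) = 2/64 + 1/64 + 2/64 + 16/64 + 2/64 + 8/64 = 31/64 = 0.484375.
Kraft's inequality requires Σ ≤ 1; here Σ = 0.484375 ≤ 1, so such a prefix code exists.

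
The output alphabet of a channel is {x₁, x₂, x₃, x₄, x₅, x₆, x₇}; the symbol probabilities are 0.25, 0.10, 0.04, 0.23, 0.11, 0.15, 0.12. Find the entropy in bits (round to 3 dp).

2.634 bits

H = −Σ pᵢ log₂ pᵢ.
−0.25·log₂(0.25) = 0.5000
−0.10·log₂(0.10) = 0.3322
−0.04·log₂(0.04) = 0.1858
−0.23·log₂(0.23) = 0.4877
−0.11·log₂(0.11) = 0.3503
−0.15·log₂(0.15) = 0.4105
−0.12·log₂(0.12) = 0.3671
Sum ≈ 2.6335 → 2.634 bits.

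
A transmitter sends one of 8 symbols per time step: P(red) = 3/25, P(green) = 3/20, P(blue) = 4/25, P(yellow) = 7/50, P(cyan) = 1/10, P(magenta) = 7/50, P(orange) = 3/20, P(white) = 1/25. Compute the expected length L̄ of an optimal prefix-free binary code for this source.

Repeatedly combine the two least-probable nodes; the expected code length is the sum of the merged weights.
merge 1/25 + 1/10 → 7/50
merge 3/25 + 7/50 → 13/50
merge 7/50 + 7/50 → 7/25
merge 3/20 + 3/20 → 3/10
merge 4/25 + 13/50 → 21/50
merge 7/25 + 3/10 → 29/50
merge 21/50 + 29/50 → 1
L = 7/50 + 13/50 + 7/25 + 3/10 + 21/50 + 29/50 + 1 = 149/50 = 2.98 bits/symbol.

2.98 bits/symbol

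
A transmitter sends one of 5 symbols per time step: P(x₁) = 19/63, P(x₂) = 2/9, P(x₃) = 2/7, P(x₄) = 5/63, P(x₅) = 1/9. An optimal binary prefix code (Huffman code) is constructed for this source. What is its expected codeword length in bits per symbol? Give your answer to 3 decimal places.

Repeatedly combine the two least-probable nodes; the expected code length is the sum of the merged weights.
merge 5/63 + 1/9 → 4/21
merge 4/21 + 2/9 → 26/63
merge 2/7 + 19/63 → 37/63
merge 26/63 + 37/63 → 1
L = 4/21 + 26/63 + 37/63 + 1 = 46/21 ≈ 2.190 bits/symbol.

2.190 bits/symbol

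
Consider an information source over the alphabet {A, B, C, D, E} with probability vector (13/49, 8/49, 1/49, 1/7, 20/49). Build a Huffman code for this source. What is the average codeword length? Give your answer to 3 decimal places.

Repeatedly combine the two least-probable nodes; the expected code length is the sum of the merged weights.
merge 1/49 + 1/7 → 8/49
merge 8/49 + 8/49 → 16/49
merge 13/49 + 16/49 → 29/49
merge 20/49 + 29/49 → 1
L = 8/49 + 16/49 + 29/49 + 1 = 102/49 ≈ 2.082 bits/symbol.

2.082 bits/symbol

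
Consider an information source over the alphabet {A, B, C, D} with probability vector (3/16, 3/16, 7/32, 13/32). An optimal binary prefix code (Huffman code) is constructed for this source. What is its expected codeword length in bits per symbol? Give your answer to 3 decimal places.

1.969 bits/symbol

Repeatedly combine the two least-probable nodes; the expected code length is the sum of the merged weights.
merge 3/16 + 3/16 → 3/8
merge 7/32 + 3/8 → 19/32
merge 13/32 + 19/32 → 1
L = 3/8 + 19/32 + 1 = 63/32 ≈ 1.969 bits/symbol.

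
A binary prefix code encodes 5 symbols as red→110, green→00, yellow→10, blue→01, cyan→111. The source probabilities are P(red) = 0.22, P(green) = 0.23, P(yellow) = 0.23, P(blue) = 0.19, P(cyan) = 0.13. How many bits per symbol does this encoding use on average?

2.35 bits/symbol

L̄ = Σ pᵢ·ℓᵢ = 0.22·3 + 0.23·2 + 0.23·2 + 0.19·2 + 0.13·3 = 2.35 bits/symbol.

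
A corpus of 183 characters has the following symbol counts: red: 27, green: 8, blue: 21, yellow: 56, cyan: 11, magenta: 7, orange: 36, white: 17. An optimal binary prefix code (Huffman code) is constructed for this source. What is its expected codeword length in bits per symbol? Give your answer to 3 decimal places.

Probabilities are the counts divided by 183.
Repeatedly combine the two least-probable nodes; the expected code length is the sum of the merged weights.
merge 7/183 + 8/183 → 5/61
merge 11/183 + 5/61 → 26/183
merge 17/183 + 7/61 → 38/183
merge 26/183 + 9/61 → 53/183
merge 12/61 + 38/183 → 74/183
merge 53/183 + 56/183 → 109/183
merge 74/183 + 109/183 → 1
L = 5/61 + 26/183 + 38/183 + 53/183 + 74/183 + 109/183 + 1 = 166/61 ≈ 2.721 bits/symbol.

2.721 bits/symbol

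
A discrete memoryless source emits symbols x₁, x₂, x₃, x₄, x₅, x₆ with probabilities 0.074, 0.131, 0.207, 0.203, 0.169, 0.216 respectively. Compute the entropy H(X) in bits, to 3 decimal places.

H = −Σ pᵢ log₂ pᵢ.
−0.074·log₂(0.074) = 0.2780
−0.131·log₂(0.131) = 0.3841
−0.207·log₂(0.207) = 0.4704
−0.203·log₂(0.203) = 0.4670
−0.169·log₂(0.169) = 0.4335
−0.216·log₂(0.216) = 0.4776
Sum ≈ 2.5105 → 2.510 bits.

2.510 bits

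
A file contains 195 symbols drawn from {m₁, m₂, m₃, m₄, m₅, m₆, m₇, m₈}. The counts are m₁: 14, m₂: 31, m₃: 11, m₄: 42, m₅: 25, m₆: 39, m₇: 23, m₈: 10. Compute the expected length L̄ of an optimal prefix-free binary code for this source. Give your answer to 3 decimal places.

Probabilities are the counts divided by 195.
Repeatedly combine the two least-probable nodes; the expected code length is the sum of the merged weights.
merge 2/39 + 11/195 → 7/65
merge 14/195 + 7/65 → 7/39
merge 23/195 + 5/39 → 16/65
merge 31/195 + 7/39 → 22/65
merge 1/5 + 14/65 → 27/65
merge 16/65 + 22/65 → 38/65
merge 27/65 + 38/65 → 1
L = 7/65 + 7/39 + 16/65 + 22/65 + 27/65 + 38/65 + 1 = 112/39 ≈ 2.872 bits/symbol.

2.872 bits/symbol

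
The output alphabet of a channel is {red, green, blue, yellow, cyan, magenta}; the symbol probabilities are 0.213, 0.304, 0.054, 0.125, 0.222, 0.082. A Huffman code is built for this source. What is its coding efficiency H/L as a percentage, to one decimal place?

Entropy H = −Σ p log₂ p ≈ 2.3778 bits.
Huffman merges: 27/500+41/500→17/125; 1/8+17/125→261/1000; 213/1000+111/500→87/200; 261/1000+38/125→113/200; 87/200+113/200→1. L = 2397/1000 ≈ 2.3970.
Efficiency = H/L = 2.3778/2.3970 = 99.2%.

99.2%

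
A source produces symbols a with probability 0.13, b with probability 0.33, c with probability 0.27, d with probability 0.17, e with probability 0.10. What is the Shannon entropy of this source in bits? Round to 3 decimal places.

H = −Σ pᵢ log₂ pᵢ.
−0.13·log₂(0.13) = 0.3826
−0.33·log₂(0.33) = 0.5278
−0.27·log₂(0.27) = 0.5100
−0.17·log₂(0.17) = 0.4346
−0.10·log₂(0.10) = 0.3322
Sum ≈ 2.1873 → 2.187 bits.

2.187 bits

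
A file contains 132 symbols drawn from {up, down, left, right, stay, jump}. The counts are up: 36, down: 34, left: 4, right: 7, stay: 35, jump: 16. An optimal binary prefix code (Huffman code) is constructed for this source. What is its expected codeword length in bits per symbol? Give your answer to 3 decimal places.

Probabilities are the counts divided by 132.
Repeatedly combine the two least-probable nodes; the expected code length is the sum of the merged weights.
merge 1/33 + 7/132 → 1/12
merge 1/12 + 4/33 → 9/44
merge 9/44 + 17/66 → 61/132
merge 35/132 + 3/11 → 71/132
merge 61/132 + 71/132 → 1
L = 1/12 + 9/44 + 61/132 + 71/132 + 1 = 151/66 ≈ 2.288 bits/symbol.

2.288 bits/symbol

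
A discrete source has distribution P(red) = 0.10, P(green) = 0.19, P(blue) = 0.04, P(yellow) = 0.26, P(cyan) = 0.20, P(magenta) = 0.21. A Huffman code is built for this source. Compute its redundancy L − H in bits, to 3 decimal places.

0.054 bits

Entropy H = −Σ p log₂ p ≈ 2.4157 bits.
Huffman merges: 1/25+1/10→7/50; 7/50+19/100→33/100; 1/5+21/100→41/100; 13/50+33/100→59/100; 41/100+59/100→1. L = 247/100 ≈ 2.4700.
L − H = 2.4700 − 2.4157 = 0.054 bits.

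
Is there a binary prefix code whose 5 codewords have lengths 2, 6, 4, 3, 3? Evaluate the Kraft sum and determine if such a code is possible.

With common denominator 2^6 = 64: Σ 2^(−ℓᵢ) = 16/64 + 1/64 + 4/64 + 8/64 + 8/64 = 37/64 = 0.578125.
Kraft's inequality requires Σ ≤ 1; here Σ = 0.578125 ≤ 1, so such a prefix code exists.

0.578125; yes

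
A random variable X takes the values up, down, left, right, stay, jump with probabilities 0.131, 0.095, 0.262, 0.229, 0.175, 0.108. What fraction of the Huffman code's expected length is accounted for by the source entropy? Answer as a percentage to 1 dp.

Entropy H = −Σ p log₂ p ≈ 2.4868 bits.
Huffman merges: 19/200+27/250→203/1000; 131/1000+7/40→153/500; 203/1000+229/1000→54/125; 131/500+153/500→71/125; 54/125+71/125→1. L = 2509/1000 ≈ 2.5090.
Efficiency = H/L = 2.4868/2.5090 = 99.1%.

99.1%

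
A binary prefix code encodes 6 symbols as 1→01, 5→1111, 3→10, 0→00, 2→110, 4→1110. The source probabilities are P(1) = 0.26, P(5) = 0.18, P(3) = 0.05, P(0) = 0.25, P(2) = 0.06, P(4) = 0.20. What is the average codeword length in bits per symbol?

2.82 bits/symbol

L̄ = Σ pᵢ·ℓᵢ = 0.26·2 + 0.18·4 + 0.05·2 + 0.25·2 + 0.06·3 + 0.20·4 = 2.82 bits/symbol.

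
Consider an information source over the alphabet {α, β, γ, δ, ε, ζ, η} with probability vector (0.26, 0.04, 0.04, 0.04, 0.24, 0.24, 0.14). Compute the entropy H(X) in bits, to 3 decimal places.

H = −Σ pᵢ log₂ pᵢ.
−0.26·log₂(0.26) = 0.5053
−0.04·log₂(0.04) = 0.1858
−0.04·log₂(0.04) = 0.1858
−0.04·log₂(0.04) = 0.1858
−0.24·log₂(0.24) = 0.4941
−0.24·log₂(0.24) = 0.4941
−0.14·log₂(0.14) = 0.3971
Sum ≈ 2.4479 → 2.448 bits.

2.448 bits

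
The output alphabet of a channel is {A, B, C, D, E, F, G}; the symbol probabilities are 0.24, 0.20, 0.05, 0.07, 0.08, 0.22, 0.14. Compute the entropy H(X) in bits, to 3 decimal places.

H = −Σ pᵢ log₂ pᵢ.
−0.24·log₂(0.24) = 0.4941
−0.20·log₂(0.20) = 0.4644
−0.05·log₂(0.05) = 0.2161
−0.07·log₂(0.07) = 0.2686
−0.08·log₂(0.08) = 0.2915
−0.22·log₂(0.22) = 0.4806
−0.14·log₂(0.14) = 0.3971
Sum ≈ 2.6124 → 2.612 bits.

2.612 bits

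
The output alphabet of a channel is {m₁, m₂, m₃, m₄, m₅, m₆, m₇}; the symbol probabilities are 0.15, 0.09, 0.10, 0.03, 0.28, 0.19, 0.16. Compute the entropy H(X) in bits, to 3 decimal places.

H = −Σ pᵢ log₂ pᵢ.
−0.15·log₂(0.15) = 0.4105
−0.09·log₂(0.09) = 0.3127
−0.10·log₂(0.10) = 0.3322
−0.03·log₂(0.03) = 0.1518
−0.28·log₂(0.28) = 0.5142
−0.19·log₂(0.19) = 0.4552
−0.16·log₂(0.16) = 0.4230
Sum ≈ 2.5996 → 2.600 bits.

2.600 bits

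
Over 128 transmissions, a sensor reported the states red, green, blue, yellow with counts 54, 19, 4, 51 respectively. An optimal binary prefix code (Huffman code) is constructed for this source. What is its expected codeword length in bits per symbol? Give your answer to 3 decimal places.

Probabilities are the counts divided by 128.
Repeatedly combine the two least-probable nodes; the expected code length is the sum of the merged weights.
merge 1/32 + 19/128 → 23/128
merge 23/128 + 51/128 → 37/64
merge 27/64 + 37/64 → 1
L = 23/128 + 37/64 + 1 = 225/128 ≈ 1.758 bits/symbol.

1.758 bits/symbol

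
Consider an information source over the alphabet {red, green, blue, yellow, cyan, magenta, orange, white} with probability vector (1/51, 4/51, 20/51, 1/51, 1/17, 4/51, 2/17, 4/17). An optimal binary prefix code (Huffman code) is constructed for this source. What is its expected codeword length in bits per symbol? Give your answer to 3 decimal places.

Repeatedly combine the two least-probable nodes; the expected code length is the sum of the merged weights.
merge 1/51 + 1/51 → 2/51
merge 2/51 + 1/17 → 5/51
merge 4/51 + 4/51 → 8/51
merge 5/51 + 2/17 → 11/51
merge 8/51 + 11/51 → 19/51
merge 4/17 + 19/51 → 31/51
merge 20/51 + 31/51 → 1
L = 2/51 + 5/51 + 8/51 + 11/51 + 19/51 + 31/51 + 1 = 127/51 ≈ 2.490 bits/symbol.

2.490 bits/symbol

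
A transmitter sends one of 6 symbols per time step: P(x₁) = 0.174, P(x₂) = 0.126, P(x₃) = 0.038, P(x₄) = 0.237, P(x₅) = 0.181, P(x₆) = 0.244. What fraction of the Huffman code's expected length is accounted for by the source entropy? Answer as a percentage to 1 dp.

Entropy H = −Σ p log₂ p ≈ 2.4299 bits.
Huffman merges: 19/500+63/500→41/250; 41/250+87/500→169/500; 181/1000+237/1000→209/500; 61/250+169/500→291/500; 209/500+291/500→1. L = 1251/500 ≈ 2.5020.
Efficiency = H/L = 2.4299/2.5020 = 97.1%.

97.1%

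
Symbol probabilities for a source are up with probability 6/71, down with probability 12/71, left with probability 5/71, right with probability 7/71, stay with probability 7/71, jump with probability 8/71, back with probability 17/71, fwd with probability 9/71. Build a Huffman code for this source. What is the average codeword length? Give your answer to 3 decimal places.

Repeatedly combine the two least-probable nodes; the expected code length is the sum of the merged weights.
merge 5/71 + 6/71 → 11/71
merge 7/71 + 7/71 → 14/71
merge 8/71 + 9/71 → 17/71
merge 11/71 + 12/71 → 23/71
merge 14/71 + 17/71 → 31/71
merge 17/71 + 23/71 → 40/71
merge 31/71 + 40/71 → 1
L = 11/71 + 14/71 + 17/71 + 23/71 + 31/71 + 40/71 + 1 = 207/71 ≈ 2.915 bits/symbol.

2.915 bits/symbol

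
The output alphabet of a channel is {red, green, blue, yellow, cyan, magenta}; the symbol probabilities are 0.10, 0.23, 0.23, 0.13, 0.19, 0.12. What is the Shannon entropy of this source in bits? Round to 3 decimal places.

H = −Σ pᵢ log₂ pᵢ.
−0.10·log₂(0.10) = 0.3322
−0.23·log₂(0.23) = 0.4877
−0.23·log₂(0.23) = 0.4877
−0.13·log₂(0.13) = 0.3826
−0.19·log₂(0.19) = 0.4552
−0.12·log₂(0.12) = 0.3671
Sum ≈ 2.5125 → 2.512 bits.

2.512 bits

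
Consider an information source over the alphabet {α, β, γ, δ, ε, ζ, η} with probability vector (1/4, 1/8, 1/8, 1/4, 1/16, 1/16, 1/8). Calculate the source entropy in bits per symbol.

Each probability is a power of 1/2, so log₂(1/p) is an integer.
H = Σ p·log₂(1/p) = 1/4·2 + 1/8·3 + 1/8·3 + 1/4·2 + 1/16·4 + 1/16·4 + 1/8·3 = 2.625 bits.

2.625 bits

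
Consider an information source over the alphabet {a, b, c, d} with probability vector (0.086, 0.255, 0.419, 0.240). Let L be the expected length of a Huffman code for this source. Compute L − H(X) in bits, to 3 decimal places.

0.080 bits

Entropy H = −Σ p log₂ p ≈ 1.8271 bits.
Huffman merges: 43/500+6/25→163/500; 51/200+163/500→581/1000; 419/1000+581/1000→1. L = 1907/1000 ≈ 1.9070.
L − H = 1.9070 − 1.8271 = 0.080 bits.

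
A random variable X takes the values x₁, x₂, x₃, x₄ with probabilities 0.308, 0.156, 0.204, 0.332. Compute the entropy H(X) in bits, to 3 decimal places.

H = −Σ pᵢ log₂ pᵢ.
−0.308·log₂(0.308) = 0.5233
−0.156·log₂(0.156) = 0.4181
−0.204·log₂(0.204) = 0.4678
−0.332·log₂(0.332) = 0.5281
Sum ≈ 1.9374 → 1.937 bits.

1.937 bits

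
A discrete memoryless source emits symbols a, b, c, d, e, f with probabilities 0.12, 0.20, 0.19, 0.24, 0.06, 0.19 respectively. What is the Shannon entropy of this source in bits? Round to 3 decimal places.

H = −Σ pᵢ log₂ pᵢ.
−0.12·log₂(0.12) = 0.3671
−0.20·log₂(0.20) = 0.4644
−0.19·log₂(0.19) = 0.4552
−0.24·log₂(0.24) = 0.4941
−0.06·log₂(0.06) = 0.2435
−0.19·log₂(0.19) = 0.4552
Sum ≈ 2.4796 → 2.480 bits.

2.480 bits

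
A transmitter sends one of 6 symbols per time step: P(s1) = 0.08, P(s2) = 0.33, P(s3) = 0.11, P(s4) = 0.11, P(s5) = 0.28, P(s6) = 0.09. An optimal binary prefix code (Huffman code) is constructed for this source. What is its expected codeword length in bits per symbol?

Repeatedly combine the two least-probable nodes; the expected code length is the sum of the merged weights.
merge 2/25 + 9/100 → 17/100
merge 11/100 + 11/100 → 11/50
merge 17/100 + 11/50 → 39/100
merge 7/25 + 33/100 → 61/100
merge 39/100 + 61/100 → 1
L = 17/100 + 11/50 + 39/100 + 61/100 + 1 = 239/100 = 2.39 bits/symbol.

2.39 bits/symbol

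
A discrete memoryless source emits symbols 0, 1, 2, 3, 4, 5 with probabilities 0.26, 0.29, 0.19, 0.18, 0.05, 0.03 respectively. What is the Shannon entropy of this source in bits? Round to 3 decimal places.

H = −Σ pᵢ log₂ pᵢ.
−0.26·log₂(0.26) = 0.5053
−0.29·log₂(0.29) = 0.5179
−0.19·log₂(0.19) = 0.4552
−0.18·log₂(0.18) = 0.4453
−0.05·log₂(0.05) = 0.2161
−0.03·log₂(0.03) = 0.1518
Sum ≈ 2.2916 → 2.292 bits.

2.292 bits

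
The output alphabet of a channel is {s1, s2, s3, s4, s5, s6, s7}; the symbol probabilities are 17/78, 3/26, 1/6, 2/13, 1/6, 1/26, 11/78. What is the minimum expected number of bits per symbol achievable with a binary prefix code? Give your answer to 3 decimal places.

Repeatedly combine the two least-probable nodes; the expected code length is the sum of the merged weights.
merge 1/26 + 3/26 → 2/13
merge 11/78 + 2/13 → 23/78
merge 2/13 + 1/6 → 25/78
merge 1/6 + 17/78 → 5/13
merge 23/78 + 25/78 → 8/13
merge 5/13 + 8/13 → 1
L = 2/13 + 23/78 + 25/78 + 5/13 + 8/13 + 1 = 36/13 ≈ 2.769 bits/symbol.

2.769 bits/symbol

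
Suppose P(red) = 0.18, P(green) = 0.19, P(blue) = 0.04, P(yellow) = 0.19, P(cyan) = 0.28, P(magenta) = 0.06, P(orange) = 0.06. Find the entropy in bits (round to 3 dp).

H = −Σ pᵢ log₂ pᵢ.
−0.18·log₂(0.18) = 0.4453
−0.19·log₂(0.19) = 0.4552
−0.04·log₂(0.04) = 0.1858
−0.19·log₂(0.19) = 0.4552
−0.28·log₂(0.28) = 0.5142
−0.06·log₂(0.06) = 0.2435
−0.06·log₂(0.06) = 0.2435
Sum ≈ 2.5428 → 2.543 bits.

2.543 bits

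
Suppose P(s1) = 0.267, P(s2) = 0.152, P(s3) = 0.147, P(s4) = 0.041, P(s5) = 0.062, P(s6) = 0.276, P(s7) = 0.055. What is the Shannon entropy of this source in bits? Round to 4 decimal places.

2.5088 bits

H = −Σ pᵢ log₂ pᵢ.
−0.267·log₂(0.267) = 0.5087
−0.152·log₂(0.152) = 0.4131
−0.147·log₂(0.147) = 0.4066
−0.041·log₂(0.041) = 0.1889
−0.062·log₂(0.062) = 0.2487
−0.276·log₂(0.276) = 0.5126
−0.055·log₂(0.055) = 0.2301
Sum ≈ 2.5088 → 2.5088 bits.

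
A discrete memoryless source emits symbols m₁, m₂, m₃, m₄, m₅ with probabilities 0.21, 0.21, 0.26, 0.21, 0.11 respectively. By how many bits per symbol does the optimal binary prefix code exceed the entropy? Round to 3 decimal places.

0.046 bits

Entropy H = −Σ p log₂ p ≈ 2.2740 bits.
Huffman merges: 11/100+21/100→8/25; 21/100+21/100→21/50; 13/50+8/25→29/50; 21/50+29/50→1. L = 58/25 ≈ 2.3200.
L − H = 2.3200 − 2.2740 = 0.046 bits.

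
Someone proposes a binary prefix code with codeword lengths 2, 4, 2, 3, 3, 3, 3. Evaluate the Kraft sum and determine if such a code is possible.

With common denominator 2^4 = 16: Σ 2^(−ℓᵢ) = 4/16 + 1/16 + 4/16 + 2/16 + 2/16 + 2/16 + 2/16 = 17/16 = 1.0625.
Kraft's inequality requires Σ ≤ 1; here Σ = 1.0625 > 1, so no such prefix code exists.

1.0625; no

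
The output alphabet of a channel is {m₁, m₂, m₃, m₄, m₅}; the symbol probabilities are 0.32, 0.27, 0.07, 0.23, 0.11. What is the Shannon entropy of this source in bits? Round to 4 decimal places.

H = −Σ pᵢ log₂ pᵢ.
−0.32·log₂(0.32) = 0.5260
−0.27·log₂(0.27) = 0.5100
−0.07·log₂(0.07) = 0.2686
−0.23·log₂(0.23) = 0.4877
−0.11·log₂(0.11) = 0.3503
Sum ≈ 2.1426 → 2.1426 bits.

2.1426 bits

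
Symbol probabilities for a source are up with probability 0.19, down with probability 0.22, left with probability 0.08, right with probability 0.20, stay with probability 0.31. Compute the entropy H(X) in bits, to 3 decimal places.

2.215 bits

H = −Σ pᵢ log₂ pᵢ.
−0.19·log₂(0.19) = 0.4552
−0.22·log₂(0.22) = 0.4806
−0.08·log₂(0.08) = 0.2915
−0.20·log₂(0.20) = 0.4644
−0.31·log₂(0.31) = 0.5238
Sum ≈ 2.2155 → 2.215 bits.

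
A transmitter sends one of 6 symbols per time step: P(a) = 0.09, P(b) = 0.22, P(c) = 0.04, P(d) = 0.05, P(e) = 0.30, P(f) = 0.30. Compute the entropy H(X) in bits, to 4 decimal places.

H = −Σ pᵢ log₂ pᵢ.
−0.09·log₂(0.09) = 0.3127
−0.22·log₂(0.22) = 0.4806
−0.04·log₂(0.04) = 0.1858
−0.05·log₂(0.05) = 0.2161
−0.30·log₂(0.30) = 0.5211
−0.30·log₂(0.30) = 0.5211
Sum ≈ 2.2373 → 2.2373 bits.

2.2373 bits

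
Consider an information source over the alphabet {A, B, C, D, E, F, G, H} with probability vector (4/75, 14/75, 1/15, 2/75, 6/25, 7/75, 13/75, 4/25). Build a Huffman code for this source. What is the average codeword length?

2.8 bits/symbol

Repeatedly combine the two least-probable nodes; the expected code length is the sum of the merged weights.
merge 2/75 + 4/75 → 2/25
merge 1/15 + 2/25 → 11/75
merge 7/75 + 11/75 → 6/25
merge 4/25 + 13/75 → 1/3
merge 14/75 + 6/25 → 32/75
merge 6/25 + 1/3 → 43/75
merge 32/75 + 43/75 → 1
L = 2/25 + 11/75 + 6/25 + 1/3 + 32/75 + 43/75 + 1 = 14/5 = 2.8 bits/symbol.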